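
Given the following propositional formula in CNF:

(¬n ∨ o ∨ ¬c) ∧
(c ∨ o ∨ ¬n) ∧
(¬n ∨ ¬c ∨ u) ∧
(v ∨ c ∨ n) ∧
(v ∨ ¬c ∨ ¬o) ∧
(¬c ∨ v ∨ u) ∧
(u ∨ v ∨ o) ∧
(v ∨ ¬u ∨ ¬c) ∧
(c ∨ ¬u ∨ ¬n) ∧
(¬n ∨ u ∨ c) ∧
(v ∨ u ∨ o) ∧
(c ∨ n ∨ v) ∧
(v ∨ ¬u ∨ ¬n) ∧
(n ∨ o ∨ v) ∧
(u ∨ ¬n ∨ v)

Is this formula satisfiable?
Yes

Yes, the formula is satisfiable.

One satisfying assignment is: u=False, n=False, c=False, v=True, o=False

Verification: With this assignment, all 15 clauses evaluate to true.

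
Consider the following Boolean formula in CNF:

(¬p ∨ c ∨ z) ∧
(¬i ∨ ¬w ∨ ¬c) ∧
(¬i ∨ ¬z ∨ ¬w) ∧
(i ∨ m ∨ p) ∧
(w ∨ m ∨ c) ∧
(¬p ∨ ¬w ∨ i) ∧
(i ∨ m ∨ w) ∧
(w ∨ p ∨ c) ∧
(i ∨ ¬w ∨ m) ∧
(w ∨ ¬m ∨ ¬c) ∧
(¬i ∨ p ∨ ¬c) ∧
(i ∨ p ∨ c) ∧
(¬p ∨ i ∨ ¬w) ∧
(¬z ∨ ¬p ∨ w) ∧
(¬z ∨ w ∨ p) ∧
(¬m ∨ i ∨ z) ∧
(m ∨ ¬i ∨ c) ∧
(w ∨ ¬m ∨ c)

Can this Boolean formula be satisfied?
Yes

Yes, the formula is satisfiable.

One satisfying assignment is: w=True, i=False, z=True, c=True, p=False, m=True

Verification: With this assignment, all 18 clauses evaluate to true.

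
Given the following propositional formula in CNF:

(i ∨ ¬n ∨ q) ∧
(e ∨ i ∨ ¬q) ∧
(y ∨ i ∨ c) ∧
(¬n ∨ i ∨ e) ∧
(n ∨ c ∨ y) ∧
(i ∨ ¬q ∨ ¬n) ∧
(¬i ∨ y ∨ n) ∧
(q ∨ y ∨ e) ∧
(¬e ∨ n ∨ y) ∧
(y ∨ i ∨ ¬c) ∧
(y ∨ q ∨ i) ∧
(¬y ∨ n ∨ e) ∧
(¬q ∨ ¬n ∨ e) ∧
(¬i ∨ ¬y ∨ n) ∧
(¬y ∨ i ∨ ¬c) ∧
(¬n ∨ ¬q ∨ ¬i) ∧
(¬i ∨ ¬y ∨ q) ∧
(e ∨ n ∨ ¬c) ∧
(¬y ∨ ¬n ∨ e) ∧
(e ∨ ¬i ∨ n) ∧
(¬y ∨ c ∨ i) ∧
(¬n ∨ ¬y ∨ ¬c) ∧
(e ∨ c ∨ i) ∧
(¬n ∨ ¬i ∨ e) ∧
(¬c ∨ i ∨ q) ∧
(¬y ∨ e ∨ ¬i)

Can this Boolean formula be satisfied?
Yes

Yes, the formula is satisfiable.

One satisfying assignment is: y=False, n=True, i=True, e=True, q=False, c=False

Verification: With this assignment, all 26 clauses evaluate to true.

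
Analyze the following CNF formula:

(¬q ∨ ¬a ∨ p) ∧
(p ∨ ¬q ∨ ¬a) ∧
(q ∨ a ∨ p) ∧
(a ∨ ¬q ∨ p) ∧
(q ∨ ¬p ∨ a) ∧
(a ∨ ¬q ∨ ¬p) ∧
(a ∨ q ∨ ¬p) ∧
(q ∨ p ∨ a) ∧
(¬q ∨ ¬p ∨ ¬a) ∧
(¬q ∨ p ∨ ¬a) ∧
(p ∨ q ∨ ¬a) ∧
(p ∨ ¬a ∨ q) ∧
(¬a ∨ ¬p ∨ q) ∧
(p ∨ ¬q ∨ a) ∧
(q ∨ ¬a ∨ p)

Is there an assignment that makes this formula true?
No

No, the formula is not satisfiable.

No assignment of truth values to the variables can make all 15 clauses true simultaneously.

The formula is UNSAT (unsatisfiable).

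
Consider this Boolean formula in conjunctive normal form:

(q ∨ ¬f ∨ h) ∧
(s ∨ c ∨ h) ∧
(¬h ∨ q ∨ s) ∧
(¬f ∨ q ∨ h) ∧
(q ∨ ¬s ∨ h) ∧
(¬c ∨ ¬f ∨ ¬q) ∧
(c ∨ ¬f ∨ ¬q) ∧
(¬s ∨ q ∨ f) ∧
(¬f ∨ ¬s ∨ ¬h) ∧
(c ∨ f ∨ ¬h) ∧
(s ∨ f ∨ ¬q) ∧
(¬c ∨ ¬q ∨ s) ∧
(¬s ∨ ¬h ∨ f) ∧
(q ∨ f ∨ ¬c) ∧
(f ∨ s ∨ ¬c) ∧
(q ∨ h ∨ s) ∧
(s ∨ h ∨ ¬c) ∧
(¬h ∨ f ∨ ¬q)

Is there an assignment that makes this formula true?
Yes

Yes, the formula is satisfiable.

One satisfying assignment is: h=False, f=False, c=False, s=True, q=True

Verification: With this assignment, all 18 clauses evaluate to true.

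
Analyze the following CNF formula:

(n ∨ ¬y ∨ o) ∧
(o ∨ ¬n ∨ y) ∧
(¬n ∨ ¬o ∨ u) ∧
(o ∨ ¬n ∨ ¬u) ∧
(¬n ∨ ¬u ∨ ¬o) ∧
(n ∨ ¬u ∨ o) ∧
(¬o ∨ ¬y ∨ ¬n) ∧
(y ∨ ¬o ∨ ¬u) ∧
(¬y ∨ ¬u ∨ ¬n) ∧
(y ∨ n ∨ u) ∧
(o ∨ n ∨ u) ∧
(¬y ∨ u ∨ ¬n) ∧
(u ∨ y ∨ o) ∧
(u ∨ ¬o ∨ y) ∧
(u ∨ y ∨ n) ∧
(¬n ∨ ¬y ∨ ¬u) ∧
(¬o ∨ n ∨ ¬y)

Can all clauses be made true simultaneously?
No

No, the formula is not satisfiable.

No assignment of truth values to the variables can make all 17 clauses true simultaneously.

The formula is UNSAT (unsatisfiable).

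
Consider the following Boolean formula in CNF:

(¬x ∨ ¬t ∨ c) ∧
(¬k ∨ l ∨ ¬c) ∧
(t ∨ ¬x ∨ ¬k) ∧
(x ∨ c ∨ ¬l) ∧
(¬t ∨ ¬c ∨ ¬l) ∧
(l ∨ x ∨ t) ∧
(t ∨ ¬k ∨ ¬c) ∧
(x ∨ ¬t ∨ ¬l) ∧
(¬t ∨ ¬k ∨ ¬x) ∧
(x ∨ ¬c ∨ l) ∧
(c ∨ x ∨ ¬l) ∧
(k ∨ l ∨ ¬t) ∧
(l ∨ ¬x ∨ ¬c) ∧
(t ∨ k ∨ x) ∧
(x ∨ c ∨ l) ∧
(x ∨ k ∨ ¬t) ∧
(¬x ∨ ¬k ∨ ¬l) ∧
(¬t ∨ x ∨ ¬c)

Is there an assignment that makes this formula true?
Yes

Yes, the formula is satisfiable.

One satisfying assignment is: x=True, k=False, c=False, l=False, t=False

Verification: With this assignment, all 18 clauses evaluate to true.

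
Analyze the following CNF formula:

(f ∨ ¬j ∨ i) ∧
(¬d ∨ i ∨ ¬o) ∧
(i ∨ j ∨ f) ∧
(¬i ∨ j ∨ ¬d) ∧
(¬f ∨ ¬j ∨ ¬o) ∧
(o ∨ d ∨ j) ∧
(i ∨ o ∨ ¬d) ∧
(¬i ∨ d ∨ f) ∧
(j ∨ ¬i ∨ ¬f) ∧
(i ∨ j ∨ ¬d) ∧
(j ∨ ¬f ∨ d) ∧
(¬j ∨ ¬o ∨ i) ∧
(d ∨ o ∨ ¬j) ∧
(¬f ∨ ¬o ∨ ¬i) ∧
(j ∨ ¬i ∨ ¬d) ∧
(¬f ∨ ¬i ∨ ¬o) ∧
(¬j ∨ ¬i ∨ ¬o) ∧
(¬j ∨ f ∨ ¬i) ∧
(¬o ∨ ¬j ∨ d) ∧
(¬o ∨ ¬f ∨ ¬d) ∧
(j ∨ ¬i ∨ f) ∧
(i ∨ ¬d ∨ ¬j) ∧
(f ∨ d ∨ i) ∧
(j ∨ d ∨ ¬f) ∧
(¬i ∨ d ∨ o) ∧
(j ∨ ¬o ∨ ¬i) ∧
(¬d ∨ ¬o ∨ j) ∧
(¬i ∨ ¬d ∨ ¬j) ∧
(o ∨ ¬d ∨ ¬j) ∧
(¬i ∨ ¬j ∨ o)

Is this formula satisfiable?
No

No, the formula is not satisfiable.

No assignment of truth values to the variables can make all 30 clauses true simultaneously.

The formula is UNSAT (unsatisfiable).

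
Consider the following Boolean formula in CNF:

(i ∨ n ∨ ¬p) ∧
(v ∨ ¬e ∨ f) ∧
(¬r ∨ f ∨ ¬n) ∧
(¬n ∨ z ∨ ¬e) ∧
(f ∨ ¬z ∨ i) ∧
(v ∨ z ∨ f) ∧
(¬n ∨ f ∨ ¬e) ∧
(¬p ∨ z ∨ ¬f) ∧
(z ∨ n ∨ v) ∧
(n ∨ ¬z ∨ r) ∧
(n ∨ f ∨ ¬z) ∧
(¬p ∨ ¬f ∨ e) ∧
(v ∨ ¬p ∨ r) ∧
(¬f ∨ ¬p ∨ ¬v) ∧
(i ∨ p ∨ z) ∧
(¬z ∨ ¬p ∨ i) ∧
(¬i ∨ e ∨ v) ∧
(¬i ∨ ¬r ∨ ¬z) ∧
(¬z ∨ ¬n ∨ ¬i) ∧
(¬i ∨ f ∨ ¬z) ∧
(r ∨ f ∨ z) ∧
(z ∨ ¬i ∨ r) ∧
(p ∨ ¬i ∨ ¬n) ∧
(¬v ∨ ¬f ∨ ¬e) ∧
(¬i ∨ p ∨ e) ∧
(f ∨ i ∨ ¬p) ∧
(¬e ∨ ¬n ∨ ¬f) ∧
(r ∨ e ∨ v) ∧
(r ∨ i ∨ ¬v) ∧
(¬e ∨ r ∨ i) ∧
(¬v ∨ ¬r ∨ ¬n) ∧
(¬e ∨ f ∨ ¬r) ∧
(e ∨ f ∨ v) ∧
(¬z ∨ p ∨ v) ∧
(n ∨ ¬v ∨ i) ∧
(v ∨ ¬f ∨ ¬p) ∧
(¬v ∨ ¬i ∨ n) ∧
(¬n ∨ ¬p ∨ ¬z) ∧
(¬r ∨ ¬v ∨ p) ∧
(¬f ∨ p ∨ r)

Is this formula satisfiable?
No

No, the formula is not satisfiable.

No assignment of truth values to the variables can make all 40 clauses true simultaneously.

The formula is UNSAT (unsatisfiable).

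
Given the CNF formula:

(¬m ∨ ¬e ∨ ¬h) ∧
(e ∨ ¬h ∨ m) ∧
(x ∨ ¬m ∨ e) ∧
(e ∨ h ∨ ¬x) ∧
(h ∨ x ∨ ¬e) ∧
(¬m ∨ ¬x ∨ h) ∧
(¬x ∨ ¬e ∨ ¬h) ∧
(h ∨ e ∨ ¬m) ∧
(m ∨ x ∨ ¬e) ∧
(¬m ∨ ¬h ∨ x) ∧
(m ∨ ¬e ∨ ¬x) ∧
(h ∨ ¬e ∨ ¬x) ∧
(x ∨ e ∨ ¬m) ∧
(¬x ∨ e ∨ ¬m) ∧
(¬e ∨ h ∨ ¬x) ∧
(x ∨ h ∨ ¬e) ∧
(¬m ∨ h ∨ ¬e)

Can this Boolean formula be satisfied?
Yes

Yes, the formula is satisfiable.

One satisfying assignment is: e=False, x=False, m=False, h=False

Verification: With this assignment, all 17 clauses evaluate to true.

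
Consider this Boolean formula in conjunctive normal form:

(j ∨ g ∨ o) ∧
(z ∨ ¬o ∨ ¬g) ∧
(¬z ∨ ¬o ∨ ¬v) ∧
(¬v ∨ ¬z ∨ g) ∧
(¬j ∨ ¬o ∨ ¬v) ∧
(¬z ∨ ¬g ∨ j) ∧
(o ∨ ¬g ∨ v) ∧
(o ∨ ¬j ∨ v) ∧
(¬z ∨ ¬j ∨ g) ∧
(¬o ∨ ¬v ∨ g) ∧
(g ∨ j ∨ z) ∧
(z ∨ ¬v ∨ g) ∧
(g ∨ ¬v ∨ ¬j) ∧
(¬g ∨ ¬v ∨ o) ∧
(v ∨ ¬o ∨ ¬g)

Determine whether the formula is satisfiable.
Yes

Yes, the formula is satisfiable.

One satisfying assignment is: z=False, j=True, g=False, o=True, v=False

Verification: With this assignment, all 15 clauses evaluate to true.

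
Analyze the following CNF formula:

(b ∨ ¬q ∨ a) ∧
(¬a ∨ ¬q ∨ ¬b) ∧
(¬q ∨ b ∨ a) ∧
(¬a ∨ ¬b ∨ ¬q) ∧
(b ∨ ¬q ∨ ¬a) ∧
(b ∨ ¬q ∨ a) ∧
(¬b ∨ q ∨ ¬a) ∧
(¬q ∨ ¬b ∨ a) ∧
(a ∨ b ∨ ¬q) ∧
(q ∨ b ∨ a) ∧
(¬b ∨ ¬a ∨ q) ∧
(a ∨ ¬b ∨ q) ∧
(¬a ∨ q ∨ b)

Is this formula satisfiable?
No

No, the formula is not satisfiable.

No assignment of truth values to the variables can make all 13 clauses true simultaneously.

The formula is UNSAT (unsatisfiable).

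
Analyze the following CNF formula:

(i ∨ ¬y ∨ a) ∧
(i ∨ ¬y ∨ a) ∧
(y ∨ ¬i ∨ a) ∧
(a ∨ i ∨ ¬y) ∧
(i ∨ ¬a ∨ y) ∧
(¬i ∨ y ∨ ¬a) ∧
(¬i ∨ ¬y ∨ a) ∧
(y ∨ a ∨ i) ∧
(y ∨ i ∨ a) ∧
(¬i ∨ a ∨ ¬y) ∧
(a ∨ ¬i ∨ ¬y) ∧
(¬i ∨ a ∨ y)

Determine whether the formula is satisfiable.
Yes

Yes, the formula is satisfiable.

One satisfying assignment is: i=True, a=True, y=True

Verification: With this assignment, all 12 clauses evaluate to true.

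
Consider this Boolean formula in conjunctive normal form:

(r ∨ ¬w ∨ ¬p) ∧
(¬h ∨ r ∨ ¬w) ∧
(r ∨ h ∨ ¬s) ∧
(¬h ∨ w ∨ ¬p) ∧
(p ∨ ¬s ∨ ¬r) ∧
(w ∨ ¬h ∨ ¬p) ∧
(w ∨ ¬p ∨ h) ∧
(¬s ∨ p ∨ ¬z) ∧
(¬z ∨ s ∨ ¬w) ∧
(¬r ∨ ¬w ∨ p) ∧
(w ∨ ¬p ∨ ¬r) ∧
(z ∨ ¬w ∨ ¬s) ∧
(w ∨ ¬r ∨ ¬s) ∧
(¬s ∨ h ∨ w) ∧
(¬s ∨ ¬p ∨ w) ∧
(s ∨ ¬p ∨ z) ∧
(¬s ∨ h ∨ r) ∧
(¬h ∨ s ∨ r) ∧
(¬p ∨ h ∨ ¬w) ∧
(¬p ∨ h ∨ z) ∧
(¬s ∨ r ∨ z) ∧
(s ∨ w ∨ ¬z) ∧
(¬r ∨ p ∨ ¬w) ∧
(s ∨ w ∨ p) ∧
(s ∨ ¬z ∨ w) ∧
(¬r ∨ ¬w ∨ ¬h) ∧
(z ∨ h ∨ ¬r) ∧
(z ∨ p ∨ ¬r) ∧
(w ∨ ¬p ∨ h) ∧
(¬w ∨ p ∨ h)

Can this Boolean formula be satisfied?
No

No, the formula is not satisfiable.

No assignment of truth values to the variables can make all 30 clauses true simultaneously.

The formula is UNSAT (unsatisfiable).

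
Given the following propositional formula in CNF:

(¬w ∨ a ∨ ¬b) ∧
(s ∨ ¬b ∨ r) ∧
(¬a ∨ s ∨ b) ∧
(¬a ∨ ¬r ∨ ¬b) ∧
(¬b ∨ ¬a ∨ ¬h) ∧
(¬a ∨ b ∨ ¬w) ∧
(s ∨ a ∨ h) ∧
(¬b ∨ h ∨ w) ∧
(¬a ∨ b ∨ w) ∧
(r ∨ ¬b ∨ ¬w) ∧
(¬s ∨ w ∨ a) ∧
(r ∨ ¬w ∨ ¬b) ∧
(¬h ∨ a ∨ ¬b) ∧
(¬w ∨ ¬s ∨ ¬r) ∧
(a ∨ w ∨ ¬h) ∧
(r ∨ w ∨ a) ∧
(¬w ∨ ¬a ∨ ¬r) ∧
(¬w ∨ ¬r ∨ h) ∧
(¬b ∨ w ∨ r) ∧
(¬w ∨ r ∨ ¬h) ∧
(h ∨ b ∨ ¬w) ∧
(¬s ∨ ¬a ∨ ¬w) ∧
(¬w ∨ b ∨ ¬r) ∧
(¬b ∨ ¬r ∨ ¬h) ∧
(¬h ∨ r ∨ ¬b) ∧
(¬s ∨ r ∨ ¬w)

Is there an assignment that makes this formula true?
No

No, the formula is not satisfiable.

No assignment of truth values to the variables can make all 26 clauses true simultaneously.

The formula is UNSAT (unsatisfiable).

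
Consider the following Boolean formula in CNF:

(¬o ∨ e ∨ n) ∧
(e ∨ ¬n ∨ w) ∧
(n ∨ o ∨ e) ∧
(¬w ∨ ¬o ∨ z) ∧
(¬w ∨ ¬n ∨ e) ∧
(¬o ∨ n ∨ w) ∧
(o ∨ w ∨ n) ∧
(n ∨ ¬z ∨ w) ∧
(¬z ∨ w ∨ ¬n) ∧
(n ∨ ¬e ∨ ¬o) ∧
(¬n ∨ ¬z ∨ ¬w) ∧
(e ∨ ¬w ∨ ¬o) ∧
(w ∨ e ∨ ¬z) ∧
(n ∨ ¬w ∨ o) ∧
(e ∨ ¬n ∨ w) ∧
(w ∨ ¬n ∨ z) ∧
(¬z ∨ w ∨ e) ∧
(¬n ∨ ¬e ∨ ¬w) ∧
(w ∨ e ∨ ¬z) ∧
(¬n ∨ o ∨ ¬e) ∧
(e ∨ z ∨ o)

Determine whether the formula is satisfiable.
No

No, the formula is not satisfiable.

No assignment of truth values to the variables can make all 21 clauses true simultaneously.

The formula is UNSAT (unsatisfiable).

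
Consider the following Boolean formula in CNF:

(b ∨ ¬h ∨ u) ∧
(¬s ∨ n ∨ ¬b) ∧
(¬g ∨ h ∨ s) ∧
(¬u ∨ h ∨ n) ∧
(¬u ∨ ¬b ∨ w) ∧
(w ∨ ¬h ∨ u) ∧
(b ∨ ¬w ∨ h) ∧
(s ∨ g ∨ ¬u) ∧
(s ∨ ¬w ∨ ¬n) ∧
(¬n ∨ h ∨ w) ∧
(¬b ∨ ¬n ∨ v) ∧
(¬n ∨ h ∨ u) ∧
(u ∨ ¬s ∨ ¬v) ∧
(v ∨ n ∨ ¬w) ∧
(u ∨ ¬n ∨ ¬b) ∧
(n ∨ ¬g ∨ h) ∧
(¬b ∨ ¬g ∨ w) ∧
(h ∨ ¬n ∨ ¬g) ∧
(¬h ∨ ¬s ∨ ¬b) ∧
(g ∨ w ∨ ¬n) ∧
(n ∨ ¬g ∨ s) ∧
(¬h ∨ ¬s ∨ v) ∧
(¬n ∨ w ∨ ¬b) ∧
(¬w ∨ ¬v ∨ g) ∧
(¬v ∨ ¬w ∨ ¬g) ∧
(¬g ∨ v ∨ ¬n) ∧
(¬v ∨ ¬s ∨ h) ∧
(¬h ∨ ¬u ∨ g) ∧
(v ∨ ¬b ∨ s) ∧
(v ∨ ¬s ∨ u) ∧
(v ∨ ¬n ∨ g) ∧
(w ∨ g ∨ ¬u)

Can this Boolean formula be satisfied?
Yes

Yes, the formula is satisfiable.

One satisfying assignment is: u=False, n=False, g=False, v=False, s=False, h=False, w=False, b=False

Verification: With this assignment, all 32 clauses evaluate to true.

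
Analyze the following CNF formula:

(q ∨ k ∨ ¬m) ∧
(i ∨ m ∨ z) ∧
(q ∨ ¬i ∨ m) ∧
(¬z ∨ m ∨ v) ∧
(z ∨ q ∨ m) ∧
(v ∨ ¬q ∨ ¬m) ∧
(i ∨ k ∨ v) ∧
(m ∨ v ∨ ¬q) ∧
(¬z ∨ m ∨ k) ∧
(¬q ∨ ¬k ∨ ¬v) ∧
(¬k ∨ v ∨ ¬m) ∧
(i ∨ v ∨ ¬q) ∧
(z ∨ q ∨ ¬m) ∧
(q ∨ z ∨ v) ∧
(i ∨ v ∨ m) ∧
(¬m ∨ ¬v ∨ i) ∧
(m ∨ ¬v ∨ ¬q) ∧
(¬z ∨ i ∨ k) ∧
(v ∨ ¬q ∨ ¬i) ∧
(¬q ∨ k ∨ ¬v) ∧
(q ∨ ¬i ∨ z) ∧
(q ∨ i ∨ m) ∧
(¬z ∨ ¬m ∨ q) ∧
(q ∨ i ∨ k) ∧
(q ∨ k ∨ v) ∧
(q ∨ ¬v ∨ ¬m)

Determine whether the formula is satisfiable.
No

No, the formula is not satisfiable.

No assignment of truth values to the variables can make all 26 clauses true simultaneously.

The formula is UNSAT (unsatisfiable).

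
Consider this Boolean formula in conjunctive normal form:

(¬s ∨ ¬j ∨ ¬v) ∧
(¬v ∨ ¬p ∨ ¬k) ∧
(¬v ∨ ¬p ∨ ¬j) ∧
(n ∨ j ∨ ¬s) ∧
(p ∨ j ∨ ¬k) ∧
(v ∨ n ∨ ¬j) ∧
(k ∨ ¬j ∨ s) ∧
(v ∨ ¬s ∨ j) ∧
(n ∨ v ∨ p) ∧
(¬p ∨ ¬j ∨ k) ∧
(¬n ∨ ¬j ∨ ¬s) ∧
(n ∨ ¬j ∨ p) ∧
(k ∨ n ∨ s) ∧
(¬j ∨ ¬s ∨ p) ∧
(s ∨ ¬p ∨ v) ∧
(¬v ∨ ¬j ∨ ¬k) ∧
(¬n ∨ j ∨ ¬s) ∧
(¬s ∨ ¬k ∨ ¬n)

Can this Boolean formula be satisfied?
Yes

Yes, the formula is satisfiable.

One satisfying assignment is: k=True, n=True, j=True, v=False, s=False, p=False

Verification: With this assignment, all 18 clauses evaluate to true.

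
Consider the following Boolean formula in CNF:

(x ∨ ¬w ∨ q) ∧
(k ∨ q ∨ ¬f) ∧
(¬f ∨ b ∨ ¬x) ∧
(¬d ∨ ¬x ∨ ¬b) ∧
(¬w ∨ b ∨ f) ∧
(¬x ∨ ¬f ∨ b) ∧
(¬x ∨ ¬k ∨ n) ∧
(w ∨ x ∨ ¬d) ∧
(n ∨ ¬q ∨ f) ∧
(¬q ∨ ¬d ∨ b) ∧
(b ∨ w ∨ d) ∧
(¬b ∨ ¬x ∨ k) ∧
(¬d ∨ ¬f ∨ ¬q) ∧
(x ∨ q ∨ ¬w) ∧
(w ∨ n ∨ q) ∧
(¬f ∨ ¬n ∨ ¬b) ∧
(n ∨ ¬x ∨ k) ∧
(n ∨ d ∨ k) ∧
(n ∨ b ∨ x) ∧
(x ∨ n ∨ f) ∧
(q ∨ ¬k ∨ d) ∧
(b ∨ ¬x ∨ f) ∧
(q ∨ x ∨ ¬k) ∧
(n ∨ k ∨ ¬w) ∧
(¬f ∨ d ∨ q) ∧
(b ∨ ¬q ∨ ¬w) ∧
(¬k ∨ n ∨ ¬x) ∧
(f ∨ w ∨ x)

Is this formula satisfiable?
Yes

Yes, the formula is satisfiable.

One satisfying assignment is: f=False, w=True, n=True, d=True, k=True, q=True, x=False, b=True

Verification: With this assignment, all 28 clauses evaluate to true.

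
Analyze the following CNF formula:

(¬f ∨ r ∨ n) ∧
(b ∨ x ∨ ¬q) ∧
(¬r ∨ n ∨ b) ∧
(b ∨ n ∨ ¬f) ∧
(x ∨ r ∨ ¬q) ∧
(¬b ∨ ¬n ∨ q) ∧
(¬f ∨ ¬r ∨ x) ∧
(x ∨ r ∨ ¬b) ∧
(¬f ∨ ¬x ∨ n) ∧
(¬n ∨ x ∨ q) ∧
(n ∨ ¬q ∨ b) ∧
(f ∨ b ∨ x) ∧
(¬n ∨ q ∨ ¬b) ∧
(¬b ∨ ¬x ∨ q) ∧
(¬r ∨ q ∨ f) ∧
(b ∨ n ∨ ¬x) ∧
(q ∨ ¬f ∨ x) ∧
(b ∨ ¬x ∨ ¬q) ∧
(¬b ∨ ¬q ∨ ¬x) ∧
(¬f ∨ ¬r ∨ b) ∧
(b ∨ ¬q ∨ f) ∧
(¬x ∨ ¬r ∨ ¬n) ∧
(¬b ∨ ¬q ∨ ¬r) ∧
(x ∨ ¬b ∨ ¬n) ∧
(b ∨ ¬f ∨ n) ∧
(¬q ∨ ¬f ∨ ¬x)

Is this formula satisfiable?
Yes

Yes, the formula is satisfiable.

One satisfying assignment is: r=False, n=True, b=False, q=False, f=False, x=True

Verification: With this assignment, all 26 clauses evaluate to true.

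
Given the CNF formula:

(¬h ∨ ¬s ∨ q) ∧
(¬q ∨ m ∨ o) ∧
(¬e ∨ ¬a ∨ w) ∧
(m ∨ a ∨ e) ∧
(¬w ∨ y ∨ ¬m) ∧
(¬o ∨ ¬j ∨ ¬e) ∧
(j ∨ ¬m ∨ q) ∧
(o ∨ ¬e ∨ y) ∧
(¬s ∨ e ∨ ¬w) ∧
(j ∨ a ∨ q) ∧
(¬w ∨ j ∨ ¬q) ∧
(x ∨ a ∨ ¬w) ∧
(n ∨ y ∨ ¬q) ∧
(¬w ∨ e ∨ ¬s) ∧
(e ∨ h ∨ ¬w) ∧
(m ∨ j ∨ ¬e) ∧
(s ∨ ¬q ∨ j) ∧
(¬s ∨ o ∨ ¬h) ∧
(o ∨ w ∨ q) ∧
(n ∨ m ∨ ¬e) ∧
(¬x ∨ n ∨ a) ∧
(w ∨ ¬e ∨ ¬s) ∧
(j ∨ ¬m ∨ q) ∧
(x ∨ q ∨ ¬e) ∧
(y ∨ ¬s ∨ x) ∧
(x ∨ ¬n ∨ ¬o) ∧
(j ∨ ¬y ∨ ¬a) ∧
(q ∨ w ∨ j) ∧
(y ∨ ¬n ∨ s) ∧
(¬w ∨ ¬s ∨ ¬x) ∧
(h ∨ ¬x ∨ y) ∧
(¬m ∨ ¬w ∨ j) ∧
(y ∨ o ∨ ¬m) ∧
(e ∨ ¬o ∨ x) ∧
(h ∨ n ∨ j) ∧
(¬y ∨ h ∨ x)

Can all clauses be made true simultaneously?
Yes

Yes, the formula is satisfiable.

One satisfying assignment is: y=False, w=True, o=False, j=False, s=False, n=False, q=False, x=False, a=True, m=False, e=False, h=True

Verification: With this assignment, all 36 clauses evaluate to true.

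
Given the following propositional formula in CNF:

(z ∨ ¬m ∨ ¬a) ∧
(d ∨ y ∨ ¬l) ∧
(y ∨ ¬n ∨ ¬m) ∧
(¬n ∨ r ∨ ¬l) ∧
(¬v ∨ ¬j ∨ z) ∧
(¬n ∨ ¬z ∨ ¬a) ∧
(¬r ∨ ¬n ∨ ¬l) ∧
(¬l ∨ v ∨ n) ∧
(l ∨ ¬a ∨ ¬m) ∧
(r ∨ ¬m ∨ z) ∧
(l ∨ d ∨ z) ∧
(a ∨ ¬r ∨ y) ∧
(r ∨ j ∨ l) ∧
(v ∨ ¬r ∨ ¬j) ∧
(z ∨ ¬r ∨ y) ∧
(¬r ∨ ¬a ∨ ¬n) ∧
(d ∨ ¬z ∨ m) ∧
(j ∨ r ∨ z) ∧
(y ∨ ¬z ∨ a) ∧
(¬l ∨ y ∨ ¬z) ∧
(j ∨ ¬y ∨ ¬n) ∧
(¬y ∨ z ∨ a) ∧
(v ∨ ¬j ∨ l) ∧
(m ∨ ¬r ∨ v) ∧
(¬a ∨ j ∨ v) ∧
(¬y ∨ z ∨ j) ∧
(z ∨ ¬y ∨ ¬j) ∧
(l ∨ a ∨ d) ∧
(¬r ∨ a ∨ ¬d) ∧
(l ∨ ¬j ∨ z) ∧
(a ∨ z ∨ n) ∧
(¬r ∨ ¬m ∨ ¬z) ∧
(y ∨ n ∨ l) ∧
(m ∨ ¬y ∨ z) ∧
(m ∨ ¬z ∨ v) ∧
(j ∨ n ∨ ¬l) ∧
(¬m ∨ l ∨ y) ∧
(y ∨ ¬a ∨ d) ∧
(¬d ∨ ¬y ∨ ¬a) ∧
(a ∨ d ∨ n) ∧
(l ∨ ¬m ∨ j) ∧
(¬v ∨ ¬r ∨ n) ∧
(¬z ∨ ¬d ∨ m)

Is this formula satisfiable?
Yes

Yes, the formula is satisfiable.

One satisfying assignment is: v=True, n=False, y=True, d=True, z=True, a=False, j=True, m=True, l=False, r=False

Verification: With this assignment, all 43 clauses evaluate to true.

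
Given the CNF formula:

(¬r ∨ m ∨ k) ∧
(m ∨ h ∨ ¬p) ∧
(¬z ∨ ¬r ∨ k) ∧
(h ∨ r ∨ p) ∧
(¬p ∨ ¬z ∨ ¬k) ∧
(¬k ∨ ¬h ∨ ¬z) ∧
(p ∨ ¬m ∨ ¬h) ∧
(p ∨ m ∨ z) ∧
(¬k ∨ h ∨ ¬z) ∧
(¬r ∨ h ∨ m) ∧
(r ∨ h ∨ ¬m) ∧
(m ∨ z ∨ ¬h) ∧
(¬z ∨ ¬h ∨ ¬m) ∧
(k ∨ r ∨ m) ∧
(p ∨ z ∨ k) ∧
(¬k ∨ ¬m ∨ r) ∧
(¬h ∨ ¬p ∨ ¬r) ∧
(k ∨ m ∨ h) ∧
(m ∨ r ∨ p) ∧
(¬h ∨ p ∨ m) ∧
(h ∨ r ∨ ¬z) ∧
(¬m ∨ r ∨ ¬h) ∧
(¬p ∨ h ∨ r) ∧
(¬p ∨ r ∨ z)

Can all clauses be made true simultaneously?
Yes

Yes, the formula is satisfiable.

One satisfying assignment is: r=True, k=True, h=False, m=True, p=False, z=False

Verification: With this assignment, all 24 clauses evaluate to true.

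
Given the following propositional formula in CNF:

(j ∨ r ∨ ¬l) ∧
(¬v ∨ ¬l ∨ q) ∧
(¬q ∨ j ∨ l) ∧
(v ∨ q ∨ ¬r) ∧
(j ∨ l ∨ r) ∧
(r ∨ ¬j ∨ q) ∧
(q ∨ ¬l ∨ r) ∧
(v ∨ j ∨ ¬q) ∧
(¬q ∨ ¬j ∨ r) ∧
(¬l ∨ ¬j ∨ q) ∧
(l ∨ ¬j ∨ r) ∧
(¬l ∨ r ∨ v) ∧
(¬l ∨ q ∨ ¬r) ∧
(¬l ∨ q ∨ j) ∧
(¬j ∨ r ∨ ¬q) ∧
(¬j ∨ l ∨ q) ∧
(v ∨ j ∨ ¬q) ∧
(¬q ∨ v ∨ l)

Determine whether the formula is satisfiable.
Yes

Yes, the formula is satisfiable.

One satisfying assignment is: r=True, q=False, l=False, v=True, j=False

Verification: With this assignment, all 18 clauses evaluate to true.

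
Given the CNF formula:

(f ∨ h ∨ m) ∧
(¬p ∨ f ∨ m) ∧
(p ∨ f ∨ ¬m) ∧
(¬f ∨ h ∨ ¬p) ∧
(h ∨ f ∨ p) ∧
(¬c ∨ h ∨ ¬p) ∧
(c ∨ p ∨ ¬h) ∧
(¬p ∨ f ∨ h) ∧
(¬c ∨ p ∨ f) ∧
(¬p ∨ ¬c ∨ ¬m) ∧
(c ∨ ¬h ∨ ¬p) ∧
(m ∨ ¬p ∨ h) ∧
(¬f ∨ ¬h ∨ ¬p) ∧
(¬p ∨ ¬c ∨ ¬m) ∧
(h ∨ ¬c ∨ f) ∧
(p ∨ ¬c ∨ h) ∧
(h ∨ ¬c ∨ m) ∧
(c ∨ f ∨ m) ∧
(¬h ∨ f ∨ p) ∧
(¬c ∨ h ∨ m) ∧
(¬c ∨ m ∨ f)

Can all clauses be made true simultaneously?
Yes

Yes, the formula is satisfiable.

One satisfying assignment is: p=False, f=True, m=False, h=False, c=False

Verification: With this assignment, all 21 clauses evaluate to true.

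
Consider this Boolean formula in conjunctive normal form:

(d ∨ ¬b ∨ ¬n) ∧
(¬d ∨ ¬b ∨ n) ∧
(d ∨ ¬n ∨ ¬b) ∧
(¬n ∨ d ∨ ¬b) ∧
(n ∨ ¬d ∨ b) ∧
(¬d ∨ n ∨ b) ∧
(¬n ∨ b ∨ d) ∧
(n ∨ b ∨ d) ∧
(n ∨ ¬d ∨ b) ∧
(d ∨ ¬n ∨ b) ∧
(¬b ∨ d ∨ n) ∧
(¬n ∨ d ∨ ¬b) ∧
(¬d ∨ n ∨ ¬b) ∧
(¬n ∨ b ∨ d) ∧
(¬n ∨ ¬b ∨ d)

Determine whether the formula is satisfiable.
Yes

Yes, the formula is satisfiable.

One satisfying assignment is: d=True, b=False, n=True

Verification: With this assignment, all 15 clauses evaluate to true.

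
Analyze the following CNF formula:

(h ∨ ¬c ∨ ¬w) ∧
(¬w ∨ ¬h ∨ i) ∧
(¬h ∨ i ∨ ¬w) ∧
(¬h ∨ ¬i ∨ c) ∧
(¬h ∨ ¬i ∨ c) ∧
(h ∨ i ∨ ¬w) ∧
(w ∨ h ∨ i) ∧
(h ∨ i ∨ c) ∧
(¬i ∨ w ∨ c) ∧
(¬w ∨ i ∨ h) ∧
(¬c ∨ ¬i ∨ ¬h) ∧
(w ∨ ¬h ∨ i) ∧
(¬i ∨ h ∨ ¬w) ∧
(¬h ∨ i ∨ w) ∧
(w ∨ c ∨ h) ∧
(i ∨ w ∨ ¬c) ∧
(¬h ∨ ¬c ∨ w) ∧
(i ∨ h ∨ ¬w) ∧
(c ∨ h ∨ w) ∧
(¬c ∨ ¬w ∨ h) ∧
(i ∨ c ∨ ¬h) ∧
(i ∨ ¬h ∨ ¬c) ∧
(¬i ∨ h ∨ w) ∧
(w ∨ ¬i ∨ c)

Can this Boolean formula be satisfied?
No

No, the formula is not satisfiable.

No assignment of truth values to the variables can make all 24 clauses true simultaneously.

The formula is UNSAT (unsatisfiable).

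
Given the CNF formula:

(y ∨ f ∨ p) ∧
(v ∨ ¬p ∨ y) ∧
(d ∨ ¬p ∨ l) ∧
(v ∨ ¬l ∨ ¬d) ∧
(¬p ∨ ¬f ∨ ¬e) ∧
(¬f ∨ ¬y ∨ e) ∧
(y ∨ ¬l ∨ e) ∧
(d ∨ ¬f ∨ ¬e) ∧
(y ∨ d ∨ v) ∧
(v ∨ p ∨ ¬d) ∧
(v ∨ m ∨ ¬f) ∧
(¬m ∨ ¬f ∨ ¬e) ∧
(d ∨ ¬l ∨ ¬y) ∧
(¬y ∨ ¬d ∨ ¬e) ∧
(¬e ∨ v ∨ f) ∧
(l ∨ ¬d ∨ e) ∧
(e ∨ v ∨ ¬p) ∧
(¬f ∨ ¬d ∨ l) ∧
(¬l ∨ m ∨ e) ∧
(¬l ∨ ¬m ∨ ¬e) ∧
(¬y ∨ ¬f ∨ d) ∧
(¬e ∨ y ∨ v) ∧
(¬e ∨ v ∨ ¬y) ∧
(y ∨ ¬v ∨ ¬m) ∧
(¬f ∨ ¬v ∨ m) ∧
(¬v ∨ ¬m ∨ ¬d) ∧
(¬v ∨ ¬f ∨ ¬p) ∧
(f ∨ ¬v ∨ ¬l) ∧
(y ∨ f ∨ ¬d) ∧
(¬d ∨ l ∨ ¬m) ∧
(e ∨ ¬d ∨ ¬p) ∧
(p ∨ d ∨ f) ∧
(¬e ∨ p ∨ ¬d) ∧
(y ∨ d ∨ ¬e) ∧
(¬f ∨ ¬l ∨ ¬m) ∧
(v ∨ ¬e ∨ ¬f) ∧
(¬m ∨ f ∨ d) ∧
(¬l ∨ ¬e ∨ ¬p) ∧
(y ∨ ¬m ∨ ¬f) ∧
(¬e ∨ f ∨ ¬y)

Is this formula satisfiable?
No

No, the formula is not satisfiable.

No assignment of truth values to the variables can make all 40 clauses true simultaneously.

The formula is UNSAT (unsatisfiable).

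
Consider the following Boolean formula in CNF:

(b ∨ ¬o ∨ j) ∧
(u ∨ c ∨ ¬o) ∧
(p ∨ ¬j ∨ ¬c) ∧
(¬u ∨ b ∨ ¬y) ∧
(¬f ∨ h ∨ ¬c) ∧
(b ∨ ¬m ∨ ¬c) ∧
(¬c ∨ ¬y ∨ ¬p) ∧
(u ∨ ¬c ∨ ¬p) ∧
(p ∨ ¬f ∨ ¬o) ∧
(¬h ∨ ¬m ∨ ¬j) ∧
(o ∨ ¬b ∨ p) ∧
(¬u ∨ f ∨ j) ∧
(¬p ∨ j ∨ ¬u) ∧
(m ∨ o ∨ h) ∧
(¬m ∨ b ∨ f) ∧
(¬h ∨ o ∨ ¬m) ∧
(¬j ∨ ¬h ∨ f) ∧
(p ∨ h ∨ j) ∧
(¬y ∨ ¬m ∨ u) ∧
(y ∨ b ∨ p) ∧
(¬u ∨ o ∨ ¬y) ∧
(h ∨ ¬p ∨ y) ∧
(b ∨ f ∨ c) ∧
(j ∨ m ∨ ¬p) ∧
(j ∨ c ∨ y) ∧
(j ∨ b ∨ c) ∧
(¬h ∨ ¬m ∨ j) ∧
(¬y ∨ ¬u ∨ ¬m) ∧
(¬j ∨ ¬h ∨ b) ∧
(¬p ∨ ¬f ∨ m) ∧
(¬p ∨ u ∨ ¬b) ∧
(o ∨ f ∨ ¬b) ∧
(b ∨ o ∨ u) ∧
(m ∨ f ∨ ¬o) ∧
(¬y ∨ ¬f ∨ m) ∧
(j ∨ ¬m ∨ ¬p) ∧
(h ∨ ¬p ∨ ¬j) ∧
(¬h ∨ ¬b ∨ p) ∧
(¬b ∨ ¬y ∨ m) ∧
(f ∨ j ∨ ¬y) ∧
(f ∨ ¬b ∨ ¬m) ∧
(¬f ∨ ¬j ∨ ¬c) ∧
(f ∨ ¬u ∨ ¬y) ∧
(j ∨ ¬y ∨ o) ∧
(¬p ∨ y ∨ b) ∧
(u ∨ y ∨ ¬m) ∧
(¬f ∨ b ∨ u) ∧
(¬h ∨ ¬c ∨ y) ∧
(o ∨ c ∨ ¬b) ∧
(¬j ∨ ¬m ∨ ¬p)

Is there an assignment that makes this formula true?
No

No, the formula is not satisfiable.

No assignment of truth values to the variables can make all 50 clauses true simultaneously.

The formula is UNSAT (unsatisfiable).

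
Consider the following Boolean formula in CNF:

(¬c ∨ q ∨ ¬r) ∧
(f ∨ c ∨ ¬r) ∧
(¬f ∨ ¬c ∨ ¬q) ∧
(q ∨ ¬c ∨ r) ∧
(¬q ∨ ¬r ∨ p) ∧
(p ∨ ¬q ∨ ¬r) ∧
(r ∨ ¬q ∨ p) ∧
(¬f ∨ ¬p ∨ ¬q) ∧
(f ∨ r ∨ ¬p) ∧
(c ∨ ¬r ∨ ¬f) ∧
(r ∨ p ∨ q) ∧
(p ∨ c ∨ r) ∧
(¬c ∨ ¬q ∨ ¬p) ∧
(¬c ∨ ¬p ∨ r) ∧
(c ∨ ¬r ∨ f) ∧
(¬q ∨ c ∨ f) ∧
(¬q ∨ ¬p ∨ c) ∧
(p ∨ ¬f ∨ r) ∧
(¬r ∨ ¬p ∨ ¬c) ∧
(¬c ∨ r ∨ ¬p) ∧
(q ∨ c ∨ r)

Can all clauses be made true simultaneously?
No

No, the formula is not satisfiable.

No assignment of truth values to the variables can make all 21 clauses true simultaneously.

The formula is UNSAT (unsatisfiable).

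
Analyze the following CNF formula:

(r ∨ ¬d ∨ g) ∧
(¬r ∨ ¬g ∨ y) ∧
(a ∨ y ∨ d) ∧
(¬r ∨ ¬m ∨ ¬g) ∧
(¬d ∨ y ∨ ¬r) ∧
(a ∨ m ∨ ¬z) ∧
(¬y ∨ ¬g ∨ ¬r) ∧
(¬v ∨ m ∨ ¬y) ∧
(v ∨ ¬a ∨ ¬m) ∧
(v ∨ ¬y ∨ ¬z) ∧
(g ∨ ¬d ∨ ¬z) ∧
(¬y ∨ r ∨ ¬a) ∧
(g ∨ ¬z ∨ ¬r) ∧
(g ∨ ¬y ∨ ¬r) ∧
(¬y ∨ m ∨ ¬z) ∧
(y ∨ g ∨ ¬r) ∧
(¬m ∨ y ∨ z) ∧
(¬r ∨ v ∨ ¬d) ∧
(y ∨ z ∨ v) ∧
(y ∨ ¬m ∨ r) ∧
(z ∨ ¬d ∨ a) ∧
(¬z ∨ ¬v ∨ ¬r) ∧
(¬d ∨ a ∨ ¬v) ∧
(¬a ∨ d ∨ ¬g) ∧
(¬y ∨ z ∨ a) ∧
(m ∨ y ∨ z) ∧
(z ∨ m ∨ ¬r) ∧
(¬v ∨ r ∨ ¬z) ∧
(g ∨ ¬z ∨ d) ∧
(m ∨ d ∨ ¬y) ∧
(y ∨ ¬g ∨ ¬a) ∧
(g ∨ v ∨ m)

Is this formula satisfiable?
No

No, the formula is not satisfiable.

No assignment of truth values to the variables can make all 32 clauses true simultaneously.

The formula is UNSAT (unsatisfiable).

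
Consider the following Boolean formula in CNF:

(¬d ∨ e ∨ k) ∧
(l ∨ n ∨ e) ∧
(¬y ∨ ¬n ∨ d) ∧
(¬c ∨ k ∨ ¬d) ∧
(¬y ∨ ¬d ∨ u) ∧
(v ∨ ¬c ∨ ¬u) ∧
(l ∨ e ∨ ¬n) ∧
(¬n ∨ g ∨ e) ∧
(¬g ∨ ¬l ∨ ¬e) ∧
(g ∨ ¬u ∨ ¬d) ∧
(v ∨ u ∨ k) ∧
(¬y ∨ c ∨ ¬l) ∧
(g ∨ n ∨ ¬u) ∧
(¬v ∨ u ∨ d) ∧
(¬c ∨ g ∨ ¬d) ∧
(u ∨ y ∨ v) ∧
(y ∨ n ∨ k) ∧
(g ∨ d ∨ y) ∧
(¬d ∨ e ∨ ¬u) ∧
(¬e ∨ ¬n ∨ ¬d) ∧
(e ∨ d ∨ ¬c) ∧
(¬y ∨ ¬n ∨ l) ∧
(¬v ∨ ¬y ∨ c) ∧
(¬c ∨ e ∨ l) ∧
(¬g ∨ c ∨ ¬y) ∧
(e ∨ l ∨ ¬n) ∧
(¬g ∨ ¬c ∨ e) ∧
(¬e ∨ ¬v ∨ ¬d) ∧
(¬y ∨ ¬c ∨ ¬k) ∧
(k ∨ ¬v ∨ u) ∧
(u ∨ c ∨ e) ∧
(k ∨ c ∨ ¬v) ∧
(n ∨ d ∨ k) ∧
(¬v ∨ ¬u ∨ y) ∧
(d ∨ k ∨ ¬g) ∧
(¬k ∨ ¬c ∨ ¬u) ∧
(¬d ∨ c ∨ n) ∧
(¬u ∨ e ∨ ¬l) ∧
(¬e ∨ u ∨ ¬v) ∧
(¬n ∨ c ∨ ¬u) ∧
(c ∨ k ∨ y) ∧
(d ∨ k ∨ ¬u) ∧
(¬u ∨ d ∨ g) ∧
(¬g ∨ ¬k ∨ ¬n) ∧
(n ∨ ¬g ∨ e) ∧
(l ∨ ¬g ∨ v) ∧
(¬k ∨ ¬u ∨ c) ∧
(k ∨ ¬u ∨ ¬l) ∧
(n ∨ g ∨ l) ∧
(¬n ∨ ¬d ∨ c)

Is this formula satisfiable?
No

No, the formula is not satisfiable.

No assignment of truth values to the variables can make all 50 clauses true simultaneously.

The formula is UNSAT (unsatisfiable).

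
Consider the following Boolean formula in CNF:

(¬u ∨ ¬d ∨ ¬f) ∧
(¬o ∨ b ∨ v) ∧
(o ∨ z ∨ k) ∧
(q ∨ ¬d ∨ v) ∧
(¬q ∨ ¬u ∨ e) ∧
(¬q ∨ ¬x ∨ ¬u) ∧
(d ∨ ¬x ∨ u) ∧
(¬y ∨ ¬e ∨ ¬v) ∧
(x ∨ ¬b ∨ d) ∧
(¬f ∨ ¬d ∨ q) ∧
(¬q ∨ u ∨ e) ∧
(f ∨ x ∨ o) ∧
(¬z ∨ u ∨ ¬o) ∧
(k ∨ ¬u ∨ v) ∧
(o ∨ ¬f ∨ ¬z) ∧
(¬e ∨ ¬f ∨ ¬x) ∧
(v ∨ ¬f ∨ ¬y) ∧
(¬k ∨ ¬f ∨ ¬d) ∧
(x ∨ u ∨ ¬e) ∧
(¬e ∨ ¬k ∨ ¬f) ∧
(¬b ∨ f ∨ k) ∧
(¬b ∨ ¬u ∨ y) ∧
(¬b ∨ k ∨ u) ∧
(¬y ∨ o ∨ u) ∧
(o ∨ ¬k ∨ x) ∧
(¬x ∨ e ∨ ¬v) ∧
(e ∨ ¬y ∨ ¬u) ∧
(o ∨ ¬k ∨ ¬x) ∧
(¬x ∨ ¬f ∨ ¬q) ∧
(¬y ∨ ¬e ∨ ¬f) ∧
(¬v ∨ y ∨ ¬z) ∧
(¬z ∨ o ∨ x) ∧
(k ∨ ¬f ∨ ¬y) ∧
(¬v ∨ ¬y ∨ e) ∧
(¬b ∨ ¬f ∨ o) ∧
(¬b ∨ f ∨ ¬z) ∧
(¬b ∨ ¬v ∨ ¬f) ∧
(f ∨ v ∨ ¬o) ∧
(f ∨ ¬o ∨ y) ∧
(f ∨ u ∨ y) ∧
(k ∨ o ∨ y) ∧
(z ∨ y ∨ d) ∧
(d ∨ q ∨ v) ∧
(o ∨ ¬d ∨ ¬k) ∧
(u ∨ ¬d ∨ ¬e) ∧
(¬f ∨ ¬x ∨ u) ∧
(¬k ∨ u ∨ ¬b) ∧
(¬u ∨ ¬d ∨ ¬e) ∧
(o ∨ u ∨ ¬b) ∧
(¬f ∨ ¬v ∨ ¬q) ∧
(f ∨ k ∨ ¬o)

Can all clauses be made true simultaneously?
No

No, the formula is not satisfiable.

No assignment of truth values to the variables can make all 51 clauses true simultaneously.

The formula is UNSAT (unsatisfiable).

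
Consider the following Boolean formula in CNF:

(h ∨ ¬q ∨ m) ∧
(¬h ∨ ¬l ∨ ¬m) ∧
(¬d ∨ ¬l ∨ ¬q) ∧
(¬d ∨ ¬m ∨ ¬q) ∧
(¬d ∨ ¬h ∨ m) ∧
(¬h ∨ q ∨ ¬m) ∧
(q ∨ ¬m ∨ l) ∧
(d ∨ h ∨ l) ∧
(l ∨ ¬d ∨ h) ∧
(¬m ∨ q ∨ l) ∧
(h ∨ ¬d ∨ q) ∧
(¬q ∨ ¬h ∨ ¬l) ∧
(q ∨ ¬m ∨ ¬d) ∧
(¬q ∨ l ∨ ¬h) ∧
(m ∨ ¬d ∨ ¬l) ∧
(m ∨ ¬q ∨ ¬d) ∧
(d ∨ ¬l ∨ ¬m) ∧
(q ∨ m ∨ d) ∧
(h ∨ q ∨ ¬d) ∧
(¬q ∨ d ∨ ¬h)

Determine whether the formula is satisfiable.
No

No, the formula is not satisfiable.

No assignment of truth values to the variables can make all 20 clauses true simultaneously.

The formula is UNSAT (unsatisfiable).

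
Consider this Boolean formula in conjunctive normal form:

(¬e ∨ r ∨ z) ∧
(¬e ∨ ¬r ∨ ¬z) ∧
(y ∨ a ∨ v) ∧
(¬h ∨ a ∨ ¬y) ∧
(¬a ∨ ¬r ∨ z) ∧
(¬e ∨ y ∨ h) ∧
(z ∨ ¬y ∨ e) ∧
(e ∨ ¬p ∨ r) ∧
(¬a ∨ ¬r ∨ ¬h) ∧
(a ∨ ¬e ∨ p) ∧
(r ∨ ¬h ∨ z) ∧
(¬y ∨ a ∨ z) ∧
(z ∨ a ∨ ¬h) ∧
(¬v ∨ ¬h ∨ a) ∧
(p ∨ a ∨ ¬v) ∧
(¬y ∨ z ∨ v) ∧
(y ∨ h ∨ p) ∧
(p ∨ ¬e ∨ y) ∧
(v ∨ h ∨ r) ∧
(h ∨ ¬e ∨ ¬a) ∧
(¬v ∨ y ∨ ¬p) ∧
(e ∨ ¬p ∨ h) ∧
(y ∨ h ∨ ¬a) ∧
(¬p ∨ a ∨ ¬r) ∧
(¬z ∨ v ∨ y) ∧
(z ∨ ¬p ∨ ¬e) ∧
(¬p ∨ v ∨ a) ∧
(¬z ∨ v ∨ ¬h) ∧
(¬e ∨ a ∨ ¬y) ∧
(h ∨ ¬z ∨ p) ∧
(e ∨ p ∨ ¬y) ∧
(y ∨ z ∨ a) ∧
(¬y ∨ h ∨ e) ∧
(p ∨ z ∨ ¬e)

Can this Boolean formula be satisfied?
Yes

Yes, the formula is satisfiable.

One satisfying assignment is: p=False, z=True, v=True, a=True, e=False, r=False, h=True, y=False

Verification: With this assignment, all 34 clauses evaluate to true.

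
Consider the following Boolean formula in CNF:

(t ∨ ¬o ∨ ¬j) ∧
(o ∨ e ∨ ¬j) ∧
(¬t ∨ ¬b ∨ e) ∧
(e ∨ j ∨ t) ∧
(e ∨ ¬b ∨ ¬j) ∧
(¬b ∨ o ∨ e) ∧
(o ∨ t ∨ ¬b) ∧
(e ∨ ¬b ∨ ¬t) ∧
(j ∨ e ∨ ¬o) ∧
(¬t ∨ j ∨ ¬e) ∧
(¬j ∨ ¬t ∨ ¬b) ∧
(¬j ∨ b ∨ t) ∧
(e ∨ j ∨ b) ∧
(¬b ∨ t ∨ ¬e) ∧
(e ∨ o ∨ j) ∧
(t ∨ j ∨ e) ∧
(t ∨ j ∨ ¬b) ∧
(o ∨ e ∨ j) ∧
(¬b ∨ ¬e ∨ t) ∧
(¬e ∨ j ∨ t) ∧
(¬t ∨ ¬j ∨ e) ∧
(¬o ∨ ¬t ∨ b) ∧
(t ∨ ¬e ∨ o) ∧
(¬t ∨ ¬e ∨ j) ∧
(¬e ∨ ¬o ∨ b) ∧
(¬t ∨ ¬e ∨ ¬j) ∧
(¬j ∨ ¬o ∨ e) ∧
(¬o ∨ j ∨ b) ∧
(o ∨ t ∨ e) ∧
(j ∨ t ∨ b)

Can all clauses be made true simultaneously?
No

No, the formula is not satisfiable.

No assignment of truth values to the variables can make all 30 clauses true simultaneously.

The formula is UNSAT (unsatisfiable).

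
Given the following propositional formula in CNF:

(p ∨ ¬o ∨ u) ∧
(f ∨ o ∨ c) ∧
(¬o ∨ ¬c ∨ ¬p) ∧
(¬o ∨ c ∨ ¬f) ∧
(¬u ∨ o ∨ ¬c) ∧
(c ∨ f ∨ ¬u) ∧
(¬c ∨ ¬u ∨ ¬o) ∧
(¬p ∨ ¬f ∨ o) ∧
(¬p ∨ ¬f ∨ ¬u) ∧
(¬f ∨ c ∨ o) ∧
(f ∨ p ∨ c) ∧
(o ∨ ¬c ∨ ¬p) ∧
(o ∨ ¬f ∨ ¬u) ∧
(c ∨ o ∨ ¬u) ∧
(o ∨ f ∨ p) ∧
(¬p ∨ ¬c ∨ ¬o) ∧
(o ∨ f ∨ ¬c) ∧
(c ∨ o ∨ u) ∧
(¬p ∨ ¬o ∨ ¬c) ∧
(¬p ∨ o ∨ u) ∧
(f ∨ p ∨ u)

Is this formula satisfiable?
Yes

Yes, the formula is satisfiable.

One satisfying assignment is: f=True, p=False, u=False, c=True, o=False

Verification: With this assignment, all 21 clauses evaluate to true.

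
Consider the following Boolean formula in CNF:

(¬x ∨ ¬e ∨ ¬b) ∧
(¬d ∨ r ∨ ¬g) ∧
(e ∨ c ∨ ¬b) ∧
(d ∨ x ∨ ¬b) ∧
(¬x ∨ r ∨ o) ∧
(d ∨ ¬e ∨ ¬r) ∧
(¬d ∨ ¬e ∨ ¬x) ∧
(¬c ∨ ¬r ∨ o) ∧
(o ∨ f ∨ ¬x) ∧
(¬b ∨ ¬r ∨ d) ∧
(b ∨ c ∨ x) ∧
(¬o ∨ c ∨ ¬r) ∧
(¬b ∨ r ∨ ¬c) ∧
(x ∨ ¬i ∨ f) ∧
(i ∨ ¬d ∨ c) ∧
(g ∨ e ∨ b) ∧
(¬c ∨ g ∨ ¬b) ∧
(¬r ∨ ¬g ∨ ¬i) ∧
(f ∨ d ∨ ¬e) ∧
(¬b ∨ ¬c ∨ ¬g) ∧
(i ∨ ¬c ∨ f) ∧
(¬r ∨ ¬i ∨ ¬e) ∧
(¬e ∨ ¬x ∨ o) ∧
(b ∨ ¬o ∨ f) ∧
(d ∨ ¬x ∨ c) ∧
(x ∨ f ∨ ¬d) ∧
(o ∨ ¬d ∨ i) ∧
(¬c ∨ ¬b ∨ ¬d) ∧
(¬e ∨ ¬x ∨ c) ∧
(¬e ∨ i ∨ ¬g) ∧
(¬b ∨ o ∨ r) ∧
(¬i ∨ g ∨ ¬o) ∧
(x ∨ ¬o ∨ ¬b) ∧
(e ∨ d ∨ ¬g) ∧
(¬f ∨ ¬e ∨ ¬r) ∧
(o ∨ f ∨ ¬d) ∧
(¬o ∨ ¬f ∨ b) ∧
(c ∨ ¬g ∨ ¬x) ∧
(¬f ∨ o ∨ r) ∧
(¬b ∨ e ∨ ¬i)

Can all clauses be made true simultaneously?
No

No, the formula is not satisfiable.

No assignment of truth values to the variables can make all 40 clauses true simultaneously.

The formula is UNSAT (unsatisfiable).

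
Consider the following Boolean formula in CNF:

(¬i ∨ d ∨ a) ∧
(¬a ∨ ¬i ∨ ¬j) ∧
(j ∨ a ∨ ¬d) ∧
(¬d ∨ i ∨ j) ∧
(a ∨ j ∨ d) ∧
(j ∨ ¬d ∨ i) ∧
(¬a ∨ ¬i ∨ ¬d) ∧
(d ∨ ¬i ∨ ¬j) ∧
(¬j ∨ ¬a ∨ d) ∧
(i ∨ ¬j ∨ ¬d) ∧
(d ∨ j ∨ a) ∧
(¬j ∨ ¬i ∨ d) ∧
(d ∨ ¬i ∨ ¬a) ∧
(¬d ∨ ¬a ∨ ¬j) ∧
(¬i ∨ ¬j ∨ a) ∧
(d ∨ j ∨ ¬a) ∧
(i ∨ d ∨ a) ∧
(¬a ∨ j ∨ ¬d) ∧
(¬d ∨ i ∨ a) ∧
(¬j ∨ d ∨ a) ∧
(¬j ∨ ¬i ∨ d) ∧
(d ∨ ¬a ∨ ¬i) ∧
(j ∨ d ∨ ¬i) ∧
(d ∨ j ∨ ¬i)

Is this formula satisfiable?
No

No, the formula is not satisfiable.

No assignment of truth values to the variables can make all 24 clauses true simultaneously.

The formula is UNSAT (unsatisfiable).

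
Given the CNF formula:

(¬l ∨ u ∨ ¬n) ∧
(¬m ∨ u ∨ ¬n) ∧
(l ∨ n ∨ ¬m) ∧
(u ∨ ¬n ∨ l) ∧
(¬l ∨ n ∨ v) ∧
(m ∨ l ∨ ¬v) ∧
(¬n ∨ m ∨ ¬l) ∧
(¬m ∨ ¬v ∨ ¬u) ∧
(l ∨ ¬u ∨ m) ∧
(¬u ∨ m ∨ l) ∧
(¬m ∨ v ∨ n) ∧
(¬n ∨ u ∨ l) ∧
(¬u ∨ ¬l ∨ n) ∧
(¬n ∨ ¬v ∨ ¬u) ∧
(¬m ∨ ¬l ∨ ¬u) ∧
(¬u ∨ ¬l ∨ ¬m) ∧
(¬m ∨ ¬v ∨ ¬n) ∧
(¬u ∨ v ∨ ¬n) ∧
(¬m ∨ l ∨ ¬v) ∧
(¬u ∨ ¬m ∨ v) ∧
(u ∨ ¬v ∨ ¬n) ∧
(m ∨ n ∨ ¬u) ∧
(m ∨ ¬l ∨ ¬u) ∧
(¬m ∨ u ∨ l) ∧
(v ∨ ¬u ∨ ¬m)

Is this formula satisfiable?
Yes

Yes, the formula is satisfiable.

One satisfying assignment is: v=False, n=False, u=False, l=False, m=False

Verification: With this assignment, all 25 clauses evaluate to true.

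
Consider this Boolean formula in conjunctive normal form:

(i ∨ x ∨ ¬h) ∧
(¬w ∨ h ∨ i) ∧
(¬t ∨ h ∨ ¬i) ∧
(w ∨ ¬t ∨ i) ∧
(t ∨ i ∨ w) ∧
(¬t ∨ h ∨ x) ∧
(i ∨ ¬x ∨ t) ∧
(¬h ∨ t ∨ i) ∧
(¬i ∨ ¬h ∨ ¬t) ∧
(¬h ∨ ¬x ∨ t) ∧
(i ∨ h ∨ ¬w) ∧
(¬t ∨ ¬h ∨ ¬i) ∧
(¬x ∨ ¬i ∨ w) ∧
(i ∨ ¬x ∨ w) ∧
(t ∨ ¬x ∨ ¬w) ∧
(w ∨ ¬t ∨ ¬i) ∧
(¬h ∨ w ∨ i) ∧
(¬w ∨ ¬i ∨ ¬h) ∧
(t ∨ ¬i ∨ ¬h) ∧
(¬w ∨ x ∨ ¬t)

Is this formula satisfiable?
Yes

Yes, the formula is satisfiable.

One satisfying assignment is: t=False, x=False, i=True, w=False, h=False

Verification: With this assignment, all 20 clauses evaluate to true.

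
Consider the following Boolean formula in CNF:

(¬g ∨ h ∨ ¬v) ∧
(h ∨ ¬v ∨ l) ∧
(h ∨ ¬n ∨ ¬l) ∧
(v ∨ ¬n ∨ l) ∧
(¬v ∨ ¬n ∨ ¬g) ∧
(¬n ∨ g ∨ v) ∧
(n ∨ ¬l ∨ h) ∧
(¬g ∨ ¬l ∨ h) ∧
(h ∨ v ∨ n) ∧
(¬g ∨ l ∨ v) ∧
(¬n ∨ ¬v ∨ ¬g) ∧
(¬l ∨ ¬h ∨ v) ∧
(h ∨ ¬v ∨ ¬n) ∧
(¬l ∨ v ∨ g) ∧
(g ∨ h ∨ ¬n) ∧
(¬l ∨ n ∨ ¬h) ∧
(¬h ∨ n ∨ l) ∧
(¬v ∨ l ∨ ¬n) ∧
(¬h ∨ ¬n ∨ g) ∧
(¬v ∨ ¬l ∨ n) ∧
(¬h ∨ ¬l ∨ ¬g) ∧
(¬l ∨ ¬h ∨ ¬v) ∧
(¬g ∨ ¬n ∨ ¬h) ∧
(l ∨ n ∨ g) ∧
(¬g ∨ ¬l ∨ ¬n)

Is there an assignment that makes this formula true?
No

No, the formula is not satisfiable.

No assignment of truth values to the variables can make all 25 clauses true simultaneously.

The formula is UNSAT (unsatisfiable).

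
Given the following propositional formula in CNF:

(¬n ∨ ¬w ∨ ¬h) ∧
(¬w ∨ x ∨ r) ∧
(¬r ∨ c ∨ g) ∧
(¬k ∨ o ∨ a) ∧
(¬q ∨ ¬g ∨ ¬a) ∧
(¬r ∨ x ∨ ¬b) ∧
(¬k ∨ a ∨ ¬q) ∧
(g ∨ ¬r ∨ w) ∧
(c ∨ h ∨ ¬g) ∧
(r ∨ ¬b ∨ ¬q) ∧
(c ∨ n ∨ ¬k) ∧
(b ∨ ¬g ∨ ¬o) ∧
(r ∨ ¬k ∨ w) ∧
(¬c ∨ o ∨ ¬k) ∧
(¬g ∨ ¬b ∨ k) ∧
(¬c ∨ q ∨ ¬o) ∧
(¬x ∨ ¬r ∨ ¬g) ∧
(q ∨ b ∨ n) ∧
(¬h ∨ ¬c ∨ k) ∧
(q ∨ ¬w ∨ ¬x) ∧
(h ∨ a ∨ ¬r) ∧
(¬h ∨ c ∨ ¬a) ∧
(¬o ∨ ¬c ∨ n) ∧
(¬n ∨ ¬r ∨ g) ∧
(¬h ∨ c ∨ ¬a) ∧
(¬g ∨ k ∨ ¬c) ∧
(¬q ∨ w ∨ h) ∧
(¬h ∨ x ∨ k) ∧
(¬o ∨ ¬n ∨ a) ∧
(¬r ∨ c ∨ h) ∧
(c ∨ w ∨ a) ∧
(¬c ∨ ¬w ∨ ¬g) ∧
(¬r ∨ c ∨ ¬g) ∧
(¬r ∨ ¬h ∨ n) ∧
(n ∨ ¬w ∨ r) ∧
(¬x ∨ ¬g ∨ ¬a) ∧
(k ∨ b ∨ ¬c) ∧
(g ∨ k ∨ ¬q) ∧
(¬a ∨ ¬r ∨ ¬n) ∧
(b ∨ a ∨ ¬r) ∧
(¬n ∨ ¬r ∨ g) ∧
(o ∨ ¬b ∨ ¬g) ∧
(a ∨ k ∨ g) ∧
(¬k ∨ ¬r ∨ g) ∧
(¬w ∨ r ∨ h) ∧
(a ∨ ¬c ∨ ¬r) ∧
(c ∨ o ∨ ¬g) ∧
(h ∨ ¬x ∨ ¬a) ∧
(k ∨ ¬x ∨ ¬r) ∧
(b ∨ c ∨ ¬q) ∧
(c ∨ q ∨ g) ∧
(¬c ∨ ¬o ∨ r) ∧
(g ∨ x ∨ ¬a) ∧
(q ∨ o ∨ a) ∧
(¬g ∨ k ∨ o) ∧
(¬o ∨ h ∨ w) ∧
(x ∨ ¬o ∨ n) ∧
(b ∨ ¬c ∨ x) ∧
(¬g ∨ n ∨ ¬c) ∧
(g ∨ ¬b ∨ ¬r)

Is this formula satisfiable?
No

No, the formula is not satisfiable.

No assignment of truth values to the variables can make all 60 clauses true simultaneously.

The formula is UNSAT (unsatisfiable).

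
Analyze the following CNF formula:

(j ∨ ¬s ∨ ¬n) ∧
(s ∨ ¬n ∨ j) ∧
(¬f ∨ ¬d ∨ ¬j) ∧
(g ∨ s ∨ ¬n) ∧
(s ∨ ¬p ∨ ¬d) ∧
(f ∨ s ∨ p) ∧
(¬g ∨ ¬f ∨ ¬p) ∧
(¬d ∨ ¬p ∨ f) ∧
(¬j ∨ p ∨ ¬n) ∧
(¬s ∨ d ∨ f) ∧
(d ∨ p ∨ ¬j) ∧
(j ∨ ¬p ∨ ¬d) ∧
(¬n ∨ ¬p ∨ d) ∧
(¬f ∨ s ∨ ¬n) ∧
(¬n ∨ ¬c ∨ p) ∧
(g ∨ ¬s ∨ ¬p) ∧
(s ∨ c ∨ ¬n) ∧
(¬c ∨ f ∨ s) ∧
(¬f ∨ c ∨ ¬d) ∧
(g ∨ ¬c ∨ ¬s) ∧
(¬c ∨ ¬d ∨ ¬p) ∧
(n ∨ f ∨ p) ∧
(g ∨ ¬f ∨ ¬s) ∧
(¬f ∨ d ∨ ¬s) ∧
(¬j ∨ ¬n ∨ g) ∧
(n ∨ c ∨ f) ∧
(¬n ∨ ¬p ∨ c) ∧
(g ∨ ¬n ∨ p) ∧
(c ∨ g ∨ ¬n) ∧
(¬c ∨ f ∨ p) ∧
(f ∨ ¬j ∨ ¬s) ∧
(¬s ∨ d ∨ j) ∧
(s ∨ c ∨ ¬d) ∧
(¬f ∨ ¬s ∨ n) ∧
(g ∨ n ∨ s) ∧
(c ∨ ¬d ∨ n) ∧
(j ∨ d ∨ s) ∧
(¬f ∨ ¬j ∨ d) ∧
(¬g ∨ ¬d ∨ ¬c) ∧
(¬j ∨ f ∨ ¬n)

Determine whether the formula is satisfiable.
No

No, the formula is not satisfiable.

No assignment of truth values to the variables can make all 40 clauses true simultaneously.

The formula is UNSAT (unsatisfiable).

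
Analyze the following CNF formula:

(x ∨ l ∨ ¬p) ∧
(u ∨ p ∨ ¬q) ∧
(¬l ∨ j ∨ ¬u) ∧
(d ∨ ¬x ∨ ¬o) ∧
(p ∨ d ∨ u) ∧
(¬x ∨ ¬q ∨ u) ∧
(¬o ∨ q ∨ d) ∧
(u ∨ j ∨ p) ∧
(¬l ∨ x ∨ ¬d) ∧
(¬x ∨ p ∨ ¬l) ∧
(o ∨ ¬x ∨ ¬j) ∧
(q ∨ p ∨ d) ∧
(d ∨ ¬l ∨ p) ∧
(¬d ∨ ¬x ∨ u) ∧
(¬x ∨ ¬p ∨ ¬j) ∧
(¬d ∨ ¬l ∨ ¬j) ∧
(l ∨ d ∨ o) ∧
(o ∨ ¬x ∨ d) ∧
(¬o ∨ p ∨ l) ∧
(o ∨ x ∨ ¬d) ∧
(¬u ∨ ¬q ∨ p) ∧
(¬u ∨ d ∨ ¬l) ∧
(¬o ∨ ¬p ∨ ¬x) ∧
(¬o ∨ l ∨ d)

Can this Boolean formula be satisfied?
Yes

Yes, the formula is satisfiable.

One satisfying assignment is: j=False, o=False, p=True, d=False, l=True, u=False, x=False, q=False

Verification: With this assignment, all 24 clauses evaluate to true.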